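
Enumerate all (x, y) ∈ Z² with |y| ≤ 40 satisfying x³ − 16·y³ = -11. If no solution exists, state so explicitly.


The equation is x³ - 16y³ = -11. For fixed y, x³ = 16·y³ − 11, so a solution requires the RHS to be a perfect cube.
Strategy: iterate y from -40 to 40, compute RHS = 16·y³ − 11, and check whether it is a (positive or negative) perfect cube.
Check small values of y:
  y = 0: RHS = -11 is not a perfect cube.
  y = 1: RHS = 5 is not a perfect cube.
  y = -1: RHS = -27 = (-3)³ ⇒ x = -3 works.
  y = 2: RHS = 117 is not a perfect cube.
  y = -2: RHS = -139 is not a perfect cube.
  y = 3: RHS = 421 is not a perfect cube.
  y = -3: RHS = -443 is not a perfect cube.
Continuing the search up to |y| = 40 finds no further solutions beyond those listed.
Collected solutions: (-3, -1).

Solutions (with |y| ≤ 40): (-3, -1).


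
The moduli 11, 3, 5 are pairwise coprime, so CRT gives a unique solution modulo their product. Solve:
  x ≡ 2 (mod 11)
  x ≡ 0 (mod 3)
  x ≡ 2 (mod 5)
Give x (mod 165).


Moduli 11, 3, 5 are pairwise coprime; by CRT there is a unique solution modulo M = 11 · 3 · 5 = 165.
Solve pairwise, accumulating the modulus:
  Start with x ≡ 2 (mod 11).
  Combine with x ≡ 0 (mod 3): since gcd(11, 3) = 1, we get a unique residue mod 33.
    Write x = 2 + 11·t and substitute into x ≡ 0 (mod 3): 11·t ≡ 0 − 2 = -2 (mod 3).
    Reduce coefficients mod 3: 2·t ≡ 1 (mod 3).
    The inverse of 2 mod 3 is 2 (since 2·2 = 4 = 1·3 + 1), so t ≡ 2·1 = 2 ≡ 2 (mod 3).
    Then x = 2 + 11·2 = 24, valid modulo lcm(11, 3) = 33: x ≡ 24 (mod 33).
  Combine with x ≡ 2 (mod 5): since gcd(33, 5) = 1, we get a unique residue mod 165.
    Write x = 24 + 33·t and substitute into x ≡ 2 (mod 5): 33·t ≡ 2 − 24 = -22 (mod 5).
    Reduce coefficients mod 5: 3·t ≡ 3 (mod 5).
    The inverse of 3 mod 5 is 2 (since 3·2 = 6 = 1·5 + 1), so t ≡ 2·3 = 6 ≡ 1 (mod 5).
    Then x = 24 + 33·1 = 57, valid modulo lcm(33, 5) = 165: x ≡ 57 (mod 165).
Verify: 57 mod 11 = 2 ✓, 57 mod 3 = 0 ✓, 57 mod 5 = 2 ✓.

x ≡ 57 (mod 165).


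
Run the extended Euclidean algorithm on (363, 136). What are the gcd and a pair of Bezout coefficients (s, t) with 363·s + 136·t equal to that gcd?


Euclidean algorithm on (363, 136) — divide until remainder is 0:
  363 = 2 · 136 + 91
  136 = 1 · 91 + 45
  91 = 2 · 45 + 1
  45 = 45 · 1 + 0
gcd(363, 136) = 1.
Track Bezout coefficients alongside the remainders: start with r₀ = 363 = a·1 + b·0 (s = 1, t = 0) and r₁ = 136 = a·0 + b·1 (s = 0, t = 1); each new remainder r_{k+1} = r_{k-1} − q_k·r_k inherits s_{k+1} = s_{k-1} − q_k·s_k, t_{k+1} = t_{k-1} − q_k·t_k, so r_k = a·s_k + b·t_k at every step:
  q = 2: r = 91, s = 1 − 2·0 = 1, t = 0 − 2·1 = -2  (check: 363·1 + 136·(-2) = 91)
  q = 1: r = 45, s = 0 − 1·1 = -1, t = 1 − 1·(-2) = 3  (check: 363·(-1) + 136·3 = 45)
  q = 2: r = 1, s = 1 − 2·(-1) = 3, t = -2 − 2·3 = -8  (check: 363·3 + 136·(-8) = 1)
The row with r = 1 (the gcd) gives the Bezout coefficients s = 3, t = -8.
Result: 363 · (3) + 136 · (-8) = 1.

gcd(363, 136) = 1; s = 3, t = -8 (check: 363·3 + 136·(-8) = 1).


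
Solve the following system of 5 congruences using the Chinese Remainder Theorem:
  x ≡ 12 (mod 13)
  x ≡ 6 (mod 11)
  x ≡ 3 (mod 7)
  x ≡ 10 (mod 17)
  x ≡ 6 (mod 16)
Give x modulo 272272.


Product of moduli M = 13 · 11 · 7 · 17 · 16 = 272272.
Merge one congruence at a time:
  Start: x ≡ 12 (mod 13).
  Combine with x ≡ 6 (mod 11); new modulus lcm = 143.
    Write x = 12 + 13·t and substitute into x ≡ 6 (mod 11): 13·t ≡ 6 − 12 = -6 (mod 11).
    Reduce coefficients mod 11: 2·t ≡ 5 (mod 11).
    The inverse of 2 mod 11 is 6 (since 2·6 = 12 = 1·11 + 1), so t ≡ 6·5 = 30 ≡ 8 (mod 11).
    Then x = 12 + 13·8 = 116, valid modulo lcm(13, 11) = 143: x ≡ 116 (mod 143).
  Combine with x ≡ 3 (mod 7); new modulus lcm = 1001.
    Write x = 116 + 143·t and substitute into x ≡ 3 (mod 7): 143·t ≡ 3 − 116 = -113 (mod 7).
    Reduce coefficients mod 7: 3·t ≡ 6 (mod 7).
    The inverse of 3 mod 7 is 5 (since 3·5 = 15 = 2·7 + 1), so t ≡ 5·6 = 30 ≡ 2 (mod 7).
    Then x = 116 + 143·2 = 402, valid modulo lcm(143, 7) = 1001: x ≡ 402 (mod 1001).
  Combine with x ≡ 10 (mod 17); new modulus lcm = 17017.
    Write x = 402 + 1001·t and substitute into x ≡ 10 (mod 17): 1001·t ≡ 10 − 402 = -392 (mod 17).
    Reduce coefficients mod 17: 15·t ≡ 16 (mod 17).
    The inverse of 15 mod 17 is 8 (since 15·8 = 120 = 7·17 + 1), so t ≡ 8·16 = 128 ≡ 9 (mod 17).
    Then x = 402 + 1001·9 = 9411, valid modulo lcm(1001, 17) = 17017: x ≡ 9411 (mod 17017).
  Combine with x ≡ 6 (mod 16); new modulus lcm = 272272.
    Write x = 9411 + 17017·t and substitute into x ≡ 6 (mod 16): 17017·t ≡ 6 − 9411 = -9405 (mod 16).
    Reduce coefficients mod 16: 9·t ≡ 3 (mod 16).
    The inverse of 9 mod 16 is 9 (since 9·9 = 81 = 5·16 + 1), so t ≡ 9·3 = 27 ≡ 11 (mod 16).
    Then x = 9411 + 17017·11 = 196598, valid modulo lcm(17017, 16) = 272272: x ≡ 196598 (mod 272272).
Verify against each original: 196598 mod 13 = 12, 196598 mod 11 = 6, 196598 mod 7 = 3, 196598 mod 17 = 10, 196598 mod 16 = 6.

x ≡ 196598 (mod 272272).


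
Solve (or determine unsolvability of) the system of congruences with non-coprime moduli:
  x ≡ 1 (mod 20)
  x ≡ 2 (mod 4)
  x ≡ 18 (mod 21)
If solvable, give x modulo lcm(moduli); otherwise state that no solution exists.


Moduli 20, 4, 21 are not pairwise coprime, so CRT works modulo lcm(m_i) when all pairwise compatibility conditions hold.
Pairwise compatibility: gcd(m_i, m_j) must divide a_i - a_j for every pair.
Merge one congruence at a time:
  Start: x ≡ 1 (mod 20).
  Combine with x ≡ 2 (mod 4): gcd(20, 4) = 4, and 2 - 1 = 1 is NOT divisible by 4.
    ⇒ system is inconsistent (no integer solution).

No solution (the system is inconsistent).


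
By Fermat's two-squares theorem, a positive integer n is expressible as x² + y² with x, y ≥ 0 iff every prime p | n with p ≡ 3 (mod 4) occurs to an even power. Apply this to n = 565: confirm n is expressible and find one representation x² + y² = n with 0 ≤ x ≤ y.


Step 1: Factor n = 565 = 5 · 113.
Step 2: Check the mod-4 condition on each prime factor: 5 ≡ 1 (mod 4), exponent 1; 113 ≡ 1 (mod 4), exponent 1.
All primes ≡ 3 (mod 4) appear to even exponent (or don't appear), so by the two-squares theorem n IS expressible as a sum of two squares.
Step 3: Build a representation. Here n = 5 · 113 is a product of primes ≡ 1 (mod 4). Each prime p ≡ 1 (mod 4) is itself a sum of two squares; find a² by testing p − a² for a perfect square:
  5: 5 − 1² = 4 = 2² ⇒ 5 = 1² + 2².
  113: 113 − 1² = 112, 113 − 2² = 109, 113 − 3² = 104, 113 − 4² = 97, 113 − 5² = 88, 113 − 6² = 77, 113 − 7² = 64 = 8² ⇒ 113 = 7² + 8².
  Combine using the Brahmagupta–Fibonacci identity (a² + b²)(c² + d²) = (ac − bd)² + (ad + bc)² = (ac + bd)² + (ad − bc)²:
  5 · 113 = 565: from (1² + 2²)(7² + 8²), take (1·7 − 2·8, 1·8 + 2·7) = (7 − 16, 8 + 14) = (-9, 22); dropping signs (only squares matter) gives (9, 22); check 9² + 22² = 81 + 484 = 565 ✓.
Step 4: Order so x ≤ y and verify: 9² + 22² = 81 + 484 = 565 = n. ✓

n = 565 = 9² + 22² (one valid representation with x ≤ y).


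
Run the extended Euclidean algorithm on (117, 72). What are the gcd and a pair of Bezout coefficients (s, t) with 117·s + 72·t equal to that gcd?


Euclidean algorithm on (117, 72) — divide until remainder is 0:
  117 = 1 · 72 + 45
  72 = 1 · 45 + 27
  45 = 1 · 27 + 18
  27 = 1 · 18 + 9
  18 = 2 · 9 + 0
gcd(117, 72) = 9.
Track Bezout coefficients alongside the remainders: start with r₀ = 117 = a·1 + b·0 (s = 1, t = 0) and r₁ = 72 = a·0 + b·1 (s = 0, t = 1); each new remainder r_{k+1} = r_{k-1} − q_k·r_k inherits s_{k+1} = s_{k-1} − q_k·s_k, t_{k+1} = t_{k-1} − q_k·t_k, so r_k = a·s_k + b·t_k at every step:
  q = 1: r = 45, s = 1 − 1·0 = 1, t = 0 − 1·1 = -1  (check: 117·1 + 72·(-1) = 45)
  q = 1: r = 27, s = 0 − 1·1 = -1, t = 1 − 1·(-1) = 2  (check: 117·(-1) + 72·2 = 27)
  q = 1: r = 18, s = 1 − 1·(-1) = 2, t = -1 − 1·2 = -3  (check: 117·2 + 72·(-3) = 18)
  q = 1: r = 9, s = -1 − 1·2 = -3, t = 2 − 1·(-3) = 5  (check: 117·(-3) + 72·5 = 9)
The row with r = 9 (the gcd) gives the Bezout coefficients s = -3, t = 5.
Result: 117 · (-3) + 72 · (5) = 9.

gcd(117, 72) = 9; s = -3, t = 5 (check: 117·(-3) + 72·5 = 9).


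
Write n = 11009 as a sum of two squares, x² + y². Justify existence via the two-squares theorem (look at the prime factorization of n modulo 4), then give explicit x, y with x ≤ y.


Step 1: Factor n = 11009 = 101 · 109.
Step 2: Check the mod-4 condition on each prime factor: 101 ≡ 1 (mod 4), exponent 1; 109 ≡ 1 (mod 4), exponent 1.
All primes ≡ 3 (mod 4) appear to even exponent (or don't appear), so by the two-squares theorem n IS expressible as a sum of two squares.
Step 3: Build a representation. Here n = 101 · 109 is a product of primes ≡ 1 (mod 4). Each prime p ≡ 1 (mod 4) is itself a sum of two squares; find a² by testing p − a² for a perfect square:
  101: 101 − 1² = 100 = 10² ⇒ 101 = 1² + 10².
  109: 109 − 1² = 108, 109 − 2² = 105, 109 − 3² = 100 = 10² ⇒ 109 = 3² + 10².
  Combine using the Brahmagupta–Fibonacci identity (a² + b²)(c² + d²) = (ac − bd)² + (ad + bc)² = (ac + bd)² + (ad − bc)²:
  101 · 109 = 11009: from (1² + 10²)(3² + 10²), take (1·3 − 10·10, 1·10 + 10·3) = (3 − 100, 10 + 30) = (-97, 40); dropping signs (only squares matter) gives (97, 40); check 97² + 40² = 9409 + 1600 = 11009 ✓.
Step 4: Order so x ≤ y and verify: 40² + 97² = 1600 + 9409 = 11009 = n. ✓

n = 11009 = 40² + 97² (one valid representation with x ≤ y).


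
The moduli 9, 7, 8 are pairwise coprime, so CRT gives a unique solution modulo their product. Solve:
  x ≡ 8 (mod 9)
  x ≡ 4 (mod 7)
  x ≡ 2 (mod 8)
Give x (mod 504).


Moduli 9, 7, 8 are pairwise coprime; by CRT there is a unique solution modulo M = 9 · 7 · 8 = 504.
Solve pairwise, accumulating the modulus:
  Start with x ≡ 8 (mod 9).
  Combine with x ≡ 4 (mod 7): since gcd(9, 7) = 1, we get a unique residue mod 63.
    Write x = 8 + 9·t and substitute into x ≡ 4 (mod 7): 9·t ≡ 4 − 8 = -4 (mod 7).
    Reduce coefficients mod 7: 2·t ≡ 3 (mod 7).
    The inverse of 2 mod 7 is 4 (since 2·4 = 8 = 1·7 + 1), so t ≡ 4·3 = 12 ≡ 5 (mod 7).
    Then x = 8 + 9·5 = 53, valid modulo lcm(9, 7) = 63: x ≡ 53 (mod 63).
  Combine with x ≡ 2 (mod 8): since gcd(63, 8) = 1, we get a unique residue mod 504.
    Write x = 53 + 63·t and substitute into x ≡ 2 (mod 8): 63·t ≡ 2 − 53 = -51 (mod 8).
    Reduce coefficients mod 8: 7·t ≡ 5 (mod 8).
    The inverse of 7 mod 8 is 7 (since 7·7 = 49 = 6·8 + 1), so t ≡ 7·5 = 35 ≡ 3 (mod 8).
    Then x = 53 + 63·3 = 242, valid modulo lcm(63, 8) = 504: x ≡ 242 (mod 504).
Verify: 242 mod 9 = 8 ✓, 242 mod 7 = 4 ✓, 242 mod 8 = 2 ✓.

x ≡ 242 (mod 504).


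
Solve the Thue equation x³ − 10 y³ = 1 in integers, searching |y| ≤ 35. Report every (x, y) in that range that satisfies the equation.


The equation is x³ - 10y³ = 1. For fixed y, x³ = 10·y³ + 1, so a solution requires the RHS to be a perfect cube.
Strategy: iterate y from -35 to 35, compute RHS = 10·y³ + 1, and check whether it is a (positive or negative) perfect cube.
Check small values of y:
  y = 0: RHS = 1 = (1)³ ⇒ x = 1 works.
  y = 1: RHS = 11 is not a perfect cube.
  y = -1: RHS = -9 is not a perfect cube.
  y = 2: RHS = 81 is not a perfect cube.
  y = -2: RHS = -79 is not a perfect cube.
  y = 3: RHS = 271 is not a perfect cube.
  y = -3: RHS = -269 is not a perfect cube.
Continuing the search up to |y| = 35 finds no further solutions beyond those listed.
Collected solutions: (1, 0).

Solutions (with |y| ≤ 35): (1, 0).


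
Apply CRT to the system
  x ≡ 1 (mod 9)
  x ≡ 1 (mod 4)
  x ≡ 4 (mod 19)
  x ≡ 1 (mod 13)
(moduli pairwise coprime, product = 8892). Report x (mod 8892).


Product of moduli M = 9 · 4 · 19 · 13 = 8892.
Merge one congruence at a time:
  Start: x ≡ 1 (mod 9).
  Combine with x ≡ 1 (mod 4); new modulus lcm = 36.
    Write x = 1 + 9·t and substitute into x ≡ 1 (mod 4): 9·t ≡ 1 − 1 = 0 (mod 4).
    Reduce coefficients mod 4: 1·t ≡ 0 (mod 4).
    So t ≡ 0 (mod 4).
    Then x = 1 + 9·0 = 1, valid modulo lcm(9, 4) = 36: x ≡ 1 (mod 36).
  Combine with x ≡ 4 (mod 19); new modulus lcm = 684.
    Write x = 1 + 36·t and substitute into x ≡ 4 (mod 19): 36·t ≡ 4 − 1 = 3 (mod 19).
    Reduce coefficients mod 19: 17·t ≡ 3 (mod 19).
    The inverse of 17 mod 19 is 9 (since 17·9 = 153 = 8·19 + 1), so t ≡ 9·3 = 27 ≡ 8 (mod 19).
    Then x = 1 + 36·8 = 289, valid modulo lcm(36, 19) = 684: x ≡ 289 (mod 684).
  Combine with x ≡ 1 (mod 13); new modulus lcm = 8892.
    Write x = 289 + 684·t and substitute into x ≡ 1 (mod 13): 684·t ≡ 1 − 289 = -288 (mod 13).
    Reduce coefficients mod 13: 8·t ≡ 11 (mod 13).
    The inverse of 8 mod 13 is 5 (since 8·5 = 40 = 3·13 + 1), so t ≡ 5·11 = 55 ≡ 3 (mod 13).
    Then x = 289 + 684·3 = 2341, valid modulo lcm(684, 13) = 8892: x ≡ 2341 (mod 8892).
Verify against each original: 2341 mod 9 = 1, 2341 mod 4 = 1, 2341 mod 19 = 4, 2341 mod 13 = 1.

x ≡ 2341 (mod 8892).


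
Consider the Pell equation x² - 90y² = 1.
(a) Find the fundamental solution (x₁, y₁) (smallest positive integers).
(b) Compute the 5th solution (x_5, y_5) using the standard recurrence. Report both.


Step 1: Find the fundamental solution (x₁, y₁) of x² - 90y² = 1.
  Expand √90 as a continued fraction. a₀ = ⌊√90⌋ = 9; iterate m_{k+1} = d_k·a_k − m_k, d_{k+1} = (90 − m_{k+1}²)/d_k, a_{k+1} = ⌊(a₀ + m_{k+1})/d_{k+1}⌋ (starting m₀ = 0, d₀ = 1), with convergents p_k = a_k·p_{k-1} + p_{k-2}, q_k = a_k·q_{k-1} + q_{k-2} (p₋₁ = 1, q₋₁ = 0):
  k = 0: a₀ = 9; p₀/q₀ = 9/1; p₀² − 90·q₀² = 81 − 90 = -9.
  k = 1: m = 9, d = 9, a = ⌊(9 + 9)/9⌋ = 2; p/q = (2·9 + 1)/(2·1 + 0) = 19/2; p² − 90·q² = 361 − 360 = 1.
  The first convergent with p² − 90·q² = 1 gives the fundamental solution (x₁, y₁) = (19, 2).
Step 2: Apply the recurrence (x_{n+1}, y_{n+1}) = (x₁x_n + 90y₁y_n, x₁y_n + y₁x_n) repeatedly.
  From (x_1, y_1) = (19, 2): x_2 = 19·19 + 90·2·2 = 721; y_2 = 19·2 + 2·19 = 76.
  From (x_2, y_2) = (721, 76): x_3 = 19·721 + 90·2·76 = 27379; y_3 = 19·76 + 2·721 = 2886.
  From (x_3, y_3) = (27379, 2886): x_4 = 19·27379 + 90·2·2886 = 1039681; y_4 = 19·2886 + 2·27379 = 109592.
  From (x_4, y_4) = (1039681, 109592): x_5 = 19·1039681 + 90·2·109592 = 39480499; y_5 = 19·109592 + 2·1039681 = 4161610.
Step 3: Verify x_5² - 90·y_5² = 1558709801289001 - 1558709801289000 = 1 (should be 1). ✓

(x_1, y_1) = (19, 2); (x_5, y_5) = (39480499, 4161610).


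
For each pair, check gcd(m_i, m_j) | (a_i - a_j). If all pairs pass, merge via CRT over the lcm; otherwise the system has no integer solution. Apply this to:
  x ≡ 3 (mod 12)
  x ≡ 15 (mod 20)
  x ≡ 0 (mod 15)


Moduli 12, 20, 15 are not pairwise coprime, so CRT works modulo lcm(m_i) when all pairwise compatibility conditions hold.
Pairwise compatibility: gcd(m_i, m_j) must divide a_i - a_j for every pair.
Merge one congruence at a time:
  Start: x ≡ 3 (mod 12).
  Combine with x ≡ 15 (mod 20): gcd(12, 20) = 4; 15 - 3 = 12, which IS divisible by 4, so compatible.
    Write x = 3 + 12·t and substitute into x ≡ 15 (mod 20): 12·t ≡ 15 − 3 = 12 (mod 20).
    Divide the congruence (and modulus) by g = 4: 3·t ≡ 3 (mod 5).
    The inverse of 3 mod 5 is 2 (since 3·2 = 6 = 1·5 + 1), so t ≡ 2·3 = 6 ≡ 1 (mod 5).
    Then x = 3 + 12·1 = 15, valid modulo lcm(12, 20) = 60: x ≡ 15 (mod 60).
  Combine with x ≡ 0 (mod 15): gcd(60, 15) = 15; 0 - 15 = -15, which IS divisible by 15, so compatible.
    Write x = 15 + 60·t and substitute into x ≡ 0 (mod 15): 60·t ≡ 0 − 15 = -15 (mod 15).
    Divide the congruence (and modulus) by g = 15: 4·t ≡ -1 (mod 1).
    Modulo 1 every t works; take t = 0.
    Then x = 15 + 60·0 = 15, valid modulo lcm(60, 15) = 60: x ≡ 15 (mod 60).
Verify: 15 mod 12 = 3, 15 mod 20 = 15, 15 mod 15 = 0.

x ≡ 15 (mod 60).


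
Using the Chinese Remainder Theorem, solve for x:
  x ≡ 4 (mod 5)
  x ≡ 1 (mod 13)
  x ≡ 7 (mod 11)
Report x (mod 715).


Moduli 5, 13, 11 are pairwise coprime; by CRT there is a unique solution modulo M = 5 · 13 · 11 = 715.
Solve pairwise, accumulating the modulus:
  Start with x ≡ 4 (mod 5).
  Combine with x ≡ 1 (mod 13): since gcd(5, 13) = 1, we get a unique residue mod 65.
    Write x = 4 + 5·t and substitute into x ≡ 1 (mod 13): 5·t ≡ 1 − 4 = -3 (mod 13).
    Reduce coefficients mod 13: 5·t ≡ 10 (mod 13).
    The inverse of 5 mod 13 is 8 (since 5·8 = 40 = 3·13 + 1), so t ≡ 8·10 = 80 ≡ 2 (mod 13).
    Then x = 4 + 5·2 = 14, valid modulo lcm(5, 13) = 65: x ≡ 14 (mod 65).
  Combine with x ≡ 7 (mod 11): since gcd(65, 11) = 1, we get a unique residue mod 715.
    Write x = 14 + 65·t and substitute into x ≡ 7 (mod 11): 65·t ≡ 7 − 14 = -7 (mod 11).
    Reduce coefficients mod 11: 10·t ≡ 4 (mod 11).
    The inverse of 10 mod 11 is 10 (since 10·10 = 100 = 9·11 + 1), so t ≡ 10·4 = 40 ≡ 7 (mod 11).
    Then x = 14 + 65·7 = 469, valid modulo lcm(65, 11) = 715: x ≡ 469 (mod 715).
Verify: 469 mod 5 = 4 ✓, 469 mod 13 = 1 ✓, 469 mod 11 = 7 ✓.

x ≡ 469 (mod 715).


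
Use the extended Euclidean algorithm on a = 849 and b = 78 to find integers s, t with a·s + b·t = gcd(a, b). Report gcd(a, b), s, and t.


Euclidean algorithm on (849, 78) — divide until remainder is 0:
  849 = 10 · 78 + 69
  78 = 1 · 69 + 9
  69 = 7 · 9 + 6
  9 = 1 · 6 + 3
  6 = 2 · 3 + 0
gcd(849, 78) = 3.
Track Bezout coefficients alongside the remainders: start with r₀ = 849 = a·1 + b·0 (s = 1, t = 0) and r₁ = 78 = a·0 + b·1 (s = 0, t = 1); each new remainder r_{k+1} = r_{k-1} − q_k·r_k inherits s_{k+1} = s_{k-1} − q_k·s_k, t_{k+1} = t_{k-1} − q_k·t_k, so r_k = a·s_k + b·t_k at every step:
  q = 10: r = 69, s = 1 − 10·0 = 1, t = 0 − 10·1 = -10  (check: 849·1 + 78·(-10) = 69)
  q = 1: r = 9, s = 0 − 1·1 = -1, t = 1 − 1·(-10) = 11  (check: 849·(-1) + 78·11 = 9)
  q = 7: r = 6, s = 1 − 7·(-1) = 8, t = -10 − 7·11 = -87  (check: 849·8 + 78·(-87) = 6)
  q = 1: r = 3, s = -1 − 1·8 = -9, t = 11 − 1·(-87) = 98  (check: 849·(-9) + 78·98 = 3)
The row with r = 3 (the gcd) gives the Bezout coefficients s = -9, t = 98.
Result: 849 · (-9) + 78 · (98) = 3.

gcd(849, 78) = 3; s = -9, t = 98 (check: 849·(-9) + 78·98 = 3).


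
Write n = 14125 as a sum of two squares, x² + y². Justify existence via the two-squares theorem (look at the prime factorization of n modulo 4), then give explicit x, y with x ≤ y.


Step 1: Factor n = 14125 = 5^3 · 113.
Step 2: Check the mod-4 condition on each prime factor: 5 ≡ 1 (mod 4), exponent 3; 113 ≡ 1 (mod 4), exponent 1.
All primes ≡ 3 (mod 4) appear to even exponent (or don't appear), so by the two-squares theorem n IS expressible as a sum of two squares.
Step 3: Build a representation. Group n = k² · m with k = 5 and m = 5 · 113 = 565 (a product of primes ≡ 1 (mod 4)); a representation of m scales to one of n via (k·x)² + (k·y)² = k²(x² + y²). Each prime p ≡ 1 (mod 4) is itself a sum of two squares; find a² by testing p − a² for a perfect square:
  5: 5 − 1² = 4 = 2² ⇒ 5 = 1² + 2².
  113: 113 − 1² = 112, 113 − 2² = 109, 113 − 3² = 104, 113 − 4² = 97, 113 − 5² = 88, 113 − 6² = 77, 113 − 7² = 64 = 8² ⇒ 113 = 7² + 8².
  Combine using the Brahmagupta–Fibonacci identity (a² + b²)(c² + d²) = (ac − bd)² + (ad + bc)² = (ac + bd)² + (ad − bc)²:
  5 · 113 = 565: from (1² + 2²)(7² + 8²), take (1·7 − 2·8, 1·8 + 2·7) = (7 − 16, 8 + 14) = (-9, 22); dropping signs (only squares matter) gives (9, 22); check 9² + 22² = 81 + 484 = 565 ✓.
  Scale by k = 5: (5·9, 5·22) = (45, 110).
Step 4: Order so x ≤ y and verify: 45² + 110² = 2025 + 12100 = 14125 = n. ✓

n = 14125 = 45² + 110² (one valid representation with x ≤ y).


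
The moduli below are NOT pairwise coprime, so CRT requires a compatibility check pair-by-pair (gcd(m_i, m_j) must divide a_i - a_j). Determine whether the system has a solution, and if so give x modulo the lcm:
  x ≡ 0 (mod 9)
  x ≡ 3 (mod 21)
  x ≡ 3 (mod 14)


Moduli 9, 21, 14 are not pairwise coprime, so CRT works modulo lcm(m_i) when all pairwise compatibility conditions hold.
Pairwise compatibility: gcd(m_i, m_j) must divide a_i - a_j for every pair.
Merge one congruence at a time:
  Start: x ≡ 0 (mod 9).
  Combine with x ≡ 3 (mod 21): gcd(9, 21) = 3; 3 - 0 = 3, which IS divisible by 3, so compatible.
    Write x = 0 + 9·t and substitute into x ≡ 3 (mod 21): 9·t ≡ 3 − 0 = 3 (mod 21).
    Divide the congruence (and modulus) by g = 3: 3·t ≡ 1 (mod 7).
    The inverse of 3 mod 7 is 5 (since 3·5 = 15 = 2·7 + 1), so t ≡ 5·1 = 5 ≡ 5 (mod 7).
    Then x = 0 + 9·5 = 45, valid modulo lcm(9, 21) = 63: x ≡ 45 (mod 63).
  Combine with x ≡ 3 (mod 14): gcd(63, 14) = 7; 3 - 45 = -42, which IS divisible by 7, so compatible.
    Write x = 45 + 63·t and substitute into x ≡ 3 (mod 14): 63·t ≡ 3 − 45 = -42 (mod 14).
    Divide the congruence (and modulus) by g = 7: 9·t ≡ -6 (mod 2).
    Reduce coefficients mod 2: 1·t ≡ 0 (mod 2).
    So t ≡ 0 (mod 2).
    Then x = 45 + 63·0 = 45, valid modulo lcm(63, 14) = 126: x ≡ 45 (mod 126).
Verify: 45 mod 9 = 0, 45 mod 21 = 3, 45 mod 14 = 3.

x ≡ 45 (mod 126).


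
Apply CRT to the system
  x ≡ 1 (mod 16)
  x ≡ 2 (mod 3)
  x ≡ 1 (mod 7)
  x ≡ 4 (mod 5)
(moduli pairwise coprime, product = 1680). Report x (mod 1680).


Product of moduli M = 16 · 3 · 7 · 5 = 1680.
Merge one congruence at a time:
  Start: x ≡ 1 (mod 16).
  Combine with x ≡ 2 (mod 3); new modulus lcm = 48.
    Write x = 1 + 16·t and substitute into x ≡ 2 (mod 3): 16·t ≡ 2 − 1 = 1 (mod 3).
    Reduce coefficients mod 3: 1·t ≡ 1 (mod 3).
    So t ≡ 1 (mod 3).
    Then x = 1 + 16·1 = 17, valid modulo lcm(16, 3) = 48: x ≡ 17 (mod 48).
  Combine with x ≡ 1 (mod 7); new modulus lcm = 336.
    Write x = 17 + 48·t and substitute into x ≡ 1 (mod 7): 48·t ≡ 1 − 17 = -16 (mod 7).
    Reduce coefficients mod 7: 6·t ≡ 5 (mod 7).
    The inverse of 6 mod 7 is 6 (since 6·6 = 36 = 5·7 + 1), so t ≡ 6·5 = 30 ≡ 2 (mod 7).
    Then x = 17 + 48·2 = 113, valid modulo lcm(48, 7) = 336: x ≡ 113 (mod 336).
  Combine with x ≡ 4 (mod 5); new modulus lcm = 1680.
    Write x = 113 + 336·t and substitute into x ≡ 4 (mod 5): 336·t ≡ 4 − 113 = -109 (mod 5).
    Reduce coefficients mod 5: 1·t ≡ 1 (mod 5).
    So t ≡ 1 (mod 5).
    Then x = 113 + 336·1 = 449, valid modulo lcm(336, 5) = 1680: x ≡ 449 (mod 1680).
Verify against each original: 449 mod 16 = 1, 449 mod 3 = 2, 449 mod 7 = 1, 449 mod 5 = 4.

x ≡ 449 (mod 1680).


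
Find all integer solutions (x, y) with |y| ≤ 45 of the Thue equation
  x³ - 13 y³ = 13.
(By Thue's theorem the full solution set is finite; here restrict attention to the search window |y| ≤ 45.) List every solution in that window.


The equation is x³ - 13y³ = 13. For fixed y, x³ = 13·y³ + 13, so a solution requires the RHS to be a perfect cube.
Strategy: iterate y from -45 to 45, compute RHS = 13·y³ + 13, and check whether it is a (positive or negative) perfect cube.
Check small values of y:
  y = 0: RHS = 13 is not a perfect cube.
  y = 1: RHS = 26 is not a perfect cube.
  y = -1: RHS = 0 = (0)³ ⇒ x = 0 works.
  y = 2: RHS = 117 is not a perfect cube.
  y = -2: RHS = -91 is not a perfect cube.
  y = 3: RHS = 364 is not a perfect cube.
  y = -3: RHS = -338 is not a perfect cube.
Continuing the search up to |y| = 45 finds no further solutions beyond those listed.
Collected solutions: (0, -1).

Solutions (with |y| ≤ 45): (0, -1).


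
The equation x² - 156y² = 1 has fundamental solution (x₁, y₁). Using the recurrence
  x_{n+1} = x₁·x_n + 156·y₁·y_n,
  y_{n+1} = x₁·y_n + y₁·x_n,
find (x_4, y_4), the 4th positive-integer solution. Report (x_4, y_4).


Step 1: Find the fundamental solution (x₁, y₁) of x² - 156y² = 1.
  Expand √156 as a continued fraction. a₀ = ⌊√156⌋ = 12; iterate m_{k+1} = d_k·a_k − m_k, d_{k+1} = (156 − m_{k+1}²)/d_k, a_{k+1} = ⌊(a₀ + m_{k+1})/d_{k+1}⌋ (starting m₀ = 0, d₀ = 1), with convergents p_k = a_k·p_{k-1} + p_{k-2}, q_k = a_k·q_{k-1} + q_{k-2} (p₋₁ = 1, q₋₁ = 0):
  k = 0: a₀ = 12; p₀/q₀ = 12/1; p₀² − 156·q₀² = 144 − 156 = -12.
  k = 1: m = 12, d = 12, a = ⌊(12 + 12)/12⌋ = 2; p/q = (2·12 + 1)/(2·1 + 0) = 25/2; p² − 156·q² = 625 − 624 = 1.
  The first convergent with p² − 156·q² = 1 gives the fundamental solution (x₁, y₁) = (25, 2).
Step 2: Apply the recurrence (x_{n+1}, y_{n+1}) = (x₁x_n + 156y₁y_n, x₁y_n + y₁x_n) repeatedly.
  From (x_1, y_1) = (25, 2): x_2 = 25·25 + 156·2·2 = 1249; y_2 = 25·2 + 2·25 = 100.
  From (x_2, y_2) = (1249, 100): x_3 = 25·1249 + 156·2·100 = 62425; y_3 = 25·100 + 2·1249 = 4998.
  From (x_3, y_3) = (62425, 4998): x_4 = 25·62425 + 156·2·4998 = 3120001; y_4 = 25·4998 + 2·62425 = 249800.
Step 3: Verify x_4² - 156·y_4² = 9734406240001 - 9734406240000 = 1 (should be 1). ✓

(x_1, y_1) = (25, 2); (x_4, y_4) = (3120001, 249800).


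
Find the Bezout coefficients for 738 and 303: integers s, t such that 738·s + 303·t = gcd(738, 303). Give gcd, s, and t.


Euclidean algorithm on (738, 303) — divide until remainder is 0:
  738 = 2 · 303 + 132
  303 = 2 · 132 + 39
  132 = 3 · 39 + 15
  39 = 2 · 15 + 9
  15 = 1 · 9 + 6
  9 = 1 · 6 + 3
  6 = 2 · 3 + 0
gcd(738, 303) = 3.
Track Bezout coefficients alongside the remainders: start with r₀ = 738 = a·1 + b·0 (s = 1, t = 0) and r₁ = 303 = a·0 + b·1 (s = 0, t = 1); each new remainder r_{k+1} = r_{k-1} − q_k·r_k inherits s_{k+1} = s_{k-1} − q_k·s_k, t_{k+1} = t_{k-1} − q_k·t_k, so r_k = a·s_k + b·t_k at every step:
  q = 2: r = 132, s = 1 − 2·0 = 1, t = 0 − 2·1 = -2  (check: 738·1 + 303·(-2) = 132)
  q = 2: r = 39, s = 0 − 2·1 = -2, t = 1 − 2·(-2) = 5  (check: 738·(-2) + 303·5 = 39)
  q = 3: r = 15, s = 1 − 3·(-2) = 7, t = -2 − 3·5 = -17  (check: 738·7 + 303·(-17) = 15)
  q = 2: r = 9, s = -2 − 2·7 = -16, t = 5 − 2·(-17) = 39  (check: 738·(-16) + 303·39 = 9)
  q = 1: r = 6, s = 7 − 1·(-16) = 23, t = -17 − 1·39 = -56  (check: 738·23 + 303·(-56) = 6)
  q = 1: r = 3, s = -16 − 1·23 = -39, t = 39 − 1·(-56) = 95  (check: 738·(-39) + 303·95 = 3)
The row with r = 3 (the gcd) gives the Bezout coefficients s = -39, t = 95.
Result: 738 · (-39) + 303 · (95) = 3.

gcd(738, 303) = 3; s = -39, t = 95 (check: 738·(-39) + 303·95 = 3).


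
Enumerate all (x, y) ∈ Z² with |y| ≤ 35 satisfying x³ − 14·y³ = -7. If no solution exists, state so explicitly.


The equation is x³ - 14y³ = -7. For fixed y, x³ = 14·y³ − 7, so a solution requires the RHS to be a perfect cube.
Strategy: iterate y from -35 to 35, compute RHS = 14·y³ − 7, and check whether it is a (positive or negative) perfect cube.
Check small values of y:
  y = 0: RHS = -7 is not a perfect cube.
  y = 1: RHS = 7 is not a perfect cube.
  y = -1: RHS = -21 is not a perfect cube.
  y = 2: RHS = 105 is not a perfect cube.
  y = -2: RHS = -119 is not a perfect cube.
  y = 3: RHS = 371 is not a perfect cube.
  y = -3: RHS = -385 is not a perfect cube.
Continuing the search up to |y| = 35 finds no solutions either.
No (x, y) in the scanned range satisfies the equation.

No integer solutions with |y| ≤ 35.


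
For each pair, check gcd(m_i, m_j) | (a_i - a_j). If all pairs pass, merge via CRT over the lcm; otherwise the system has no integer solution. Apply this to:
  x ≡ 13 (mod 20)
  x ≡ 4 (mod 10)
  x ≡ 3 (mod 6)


Moduli 20, 10, 6 are not pairwise coprime, so CRT works modulo lcm(m_i) when all pairwise compatibility conditions hold.
Pairwise compatibility: gcd(m_i, m_j) must divide a_i - a_j for every pair.
Merge one congruence at a time:
  Start: x ≡ 13 (mod 20).
  Combine with x ≡ 4 (mod 10): gcd(20, 10) = 10, and 4 - 13 = -9 is NOT divisible by 10.
    ⇒ system is inconsistent (no integer solution).

No solution (the system is inconsistent).


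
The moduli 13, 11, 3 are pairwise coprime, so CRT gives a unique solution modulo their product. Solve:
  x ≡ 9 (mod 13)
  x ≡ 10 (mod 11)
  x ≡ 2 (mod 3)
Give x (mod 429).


Moduli 13, 11, 3 are pairwise coprime; by CRT there is a unique solution modulo M = 13 · 11 · 3 = 429.
Solve pairwise, accumulating the modulus:
  Start with x ≡ 9 (mod 13).
  Combine with x ≡ 10 (mod 11): since gcd(13, 11) = 1, we get a unique residue mod 143.
    Write x = 9 + 13·t and substitute into x ≡ 10 (mod 11): 13·t ≡ 10 − 9 = 1 (mod 11).
    Reduce coefficients mod 11: 2·t ≡ 1 (mod 11).
    The inverse of 2 mod 11 is 6 (since 2·6 = 12 = 1·11 + 1), so t ≡ 6·1 = 6 ≡ 6 (mod 11).
    Then x = 9 + 13·6 = 87, valid modulo lcm(13, 11) = 143: x ≡ 87 (mod 143).
  Combine with x ≡ 2 (mod 3): since gcd(143, 3) = 1, we get a unique residue mod 429.
    Write x = 87 + 143·t and substitute into x ≡ 2 (mod 3): 143·t ≡ 2 − 87 = -85 (mod 3).
    Reduce coefficients mod 3: 2·t ≡ 2 (mod 3).
    The inverse of 2 mod 3 is 2 (since 2·2 = 4 = 1·3 + 1), so t ≡ 2·2 = 4 ≡ 1 (mod 3).
    Then x = 87 + 143·1 = 230, valid modulo lcm(143, 3) = 429: x ≡ 230 (mod 429).
Verify: 230 mod 13 = 9 ✓, 230 mod 11 = 10 ✓, 230 mod 3 = 2 ✓.

x ≡ 230 (mod 429).


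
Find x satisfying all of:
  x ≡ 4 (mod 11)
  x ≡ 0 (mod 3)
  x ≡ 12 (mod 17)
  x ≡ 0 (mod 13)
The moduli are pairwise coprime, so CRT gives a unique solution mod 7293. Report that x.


Product of moduli M = 11 · 3 · 17 · 13 = 7293.
Merge one congruence at a time:
  Start: x ≡ 4 (mod 11).
  Combine with x ≡ 0 (mod 3); new modulus lcm = 33.
    Write x = 4 + 11·t and substitute into x ≡ 0 (mod 3): 11·t ≡ 0 − 4 = -4 (mod 3).
    Reduce coefficients mod 3: 2·t ≡ 2 (mod 3).
    The inverse of 2 mod 3 is 2 (since 2·2 = 4 = 1·3 + 1), so t ≡ 2·2 = 4 ≡ 1 (mod 3).
    Then x = 4 + 11·1 = 15, valid modulo lcm(11, 3) = 33: x ≡ 15 (mod 33).
  Combine with x ≡ 12 (mod 17); new modulus lcm = 561.
    Write x = 15 + 33·t and substitute into x ≡ 12 (mod 17): 33·t ≡ 12 − 15 = -3 (mod 17).
    Reduce coefficients mod 17: 16·t ≡ 14 (mod 17).
    The inverse of 16 mod 17 is 16 (since 16·16 = 256 = 15·17 + 1), so t ≡ 16·14 = 224 ≡ 3 (mod 17).
    Then x = 15 + 33·3 = 114, valid modulo lcm(33, 17) = 561: x ≡ 114 (mod 561).
  Combine with x ≡ 0 (mod 13); new modulus lcm = 7293.
    Write x = 114 + 561·t and substitute into x ≡ 0 (mod 13): 561·t ≡ 0 − 114 = -114 (mod 13).
    Reduce coefficients mod 13: 2·t ≡ 3 (mod 13).
    The inverse of 2 mod 13 is 7 (since 2·7 = 14 = 1·13 + 1), so t ≡ 7·3 = 21 ≡ 8 (mod 13).
    Then x = 114 + 561·8 = 4602, valid modulo lcm(561, 13) = 7293: x ≡ 4602 (mod 7293).
Verify against each original: 4602 mod 11 = 4, 4602 mod 3 = 0, 4602 mod 17 = 12, 4602 mod 13 = 0.

x ≡ 4602 (mod 7293).


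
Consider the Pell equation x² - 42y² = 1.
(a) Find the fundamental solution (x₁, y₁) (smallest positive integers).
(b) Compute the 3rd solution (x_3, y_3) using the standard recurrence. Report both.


Step 1: Find the fundamental solution (x₁, y₁) of x² - 42y² = 1.
  Expand √42 as a continued fraction. a₀ = ⌊√42⌋ = 6; iterate m_{k+1} = d_k·a_k − m_k, d_{k+1} = (42 − m_{k+1}²)/d_k, a_{k+1} = ⌊(a₀ + m_{k+1})/d_{k+1}⌋ (starting m₀ = 0, d₀ = 1), with convergents p_k = a_k·p_{k-1} + p_{k-2}, q_k = a_k·q_{k-1} + q_{k-2} (p₋₁ = 1, q₋₁ = 0):
  k = 0: a₀ = 6; p₀/q₀ = 6/1; p₀² − 42·q₀² = 36 − 42 = -6.
  k = 1: m = 6, d = 6, a = ⌊(6 + 6)/6⌋ = 2; p/q = (2·6 + 1)/(2·1 + 0) = 13/2; p² − 42·q² = 169 − 168 = 1.
  The first convergent with p² − 42·q² = 1 gives the fundamental solution (x₁, y₁) = (13, 2).
Step 2: Apply the recurrence (x_{n+1}, y_{n+1}) = (x₁x_n + 42y₁y_n, x₁y_n + y₁x_n) repeatedly.
  From (x_1, y_1) = (13, 2): x_2 = 13·13 + 42·2·2 = 337; y_2 = 13·2 + 2·13 = 52.
  From (x_2, y_2) = (337, 52): x_3 = 13·337 + 42·2·52 = 8749; y_3 = 13·52 + 2·337 = 1350.
Step 3: Verify x_3² - 42·y_3² = 76545001 - 76545000 = 1 (should be 1). ✓

(x_1, y_1) = (13, 2); (x_3, y_3) = (8749, 1350).


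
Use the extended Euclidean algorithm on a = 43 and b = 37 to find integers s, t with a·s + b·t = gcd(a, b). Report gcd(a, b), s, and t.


Euclidean algorithm on (43, 37) — divide until remainder is 0:
  43 = 1 · 37 + 6
  37 = 6 · 6 + 1
  6 = 6 · 1 + 0
gcd(43, 37) = 1.
Track Bezout coefficients alongside the remainders: start with r₀ = 43 = a·1 + b·0 (s = 1, t = 0) and r₁ = 37 = a·0 + b·1 (s = 0, t = 1); each new remainder r_{k+1} = r_{k-1} − q_k·r_k inherits s_{k+1} = s_{k-1} − q_k·s_k, t_{k+1} = t_{k-1} − q_k·t_k, so r_k = a·s_k + b·t_k at every step:
  q = 1: r = 6, s = 1 − 1·0 = 1, t = 0 − 1·1 = -1  (check: 43·1 + 37·(-1) = 6)
  q = 6: r = 1, s = 0 − 6·1 = -6, t = 1 − 6·(-1) = 7  (check: 43·(-6) + 37·7 = 1)
The row with r = 1 (the gcd) gives the Bezout coefficients s = -6, t = 7.
Result: 43 · (-6) + 37 · (7) = 1.

gcd(43, 37) = 1; s = -6, t = 7 (check: 43·(-6) + 37·7 = 1).


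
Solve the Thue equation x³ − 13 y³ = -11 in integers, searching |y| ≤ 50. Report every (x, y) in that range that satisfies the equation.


The equation is x³ - 13y³ = -11. For fixed y, x³ = 13·y³ − 11, so a solution requires the RHS to be a perfect cube.
Strategy: iterate y from -50 to 50, compute RHS = 13·y³ − 11, and check whether it is a (positive or negative) perfect cube.
Check small values of y:
  y = 0: RHS = -11 is not a perfect cube.
  y = 1: RHS = 2 is not a perfect cube.
  y = -1: RHS = -24 is not a perfect cube.
  y = 2: RHS = 93 is not a perfect cube.
  y = -2: RHS = -115 is not a perfect cube.
  y = 3: RHS = 340 is not a perfect cube.
  y = -3: RHS = -362 is not a perfect cube.
Continuing the search up to |y| = 50 finds no solutions either.
No (x, y) in the scanned range satisfies the equation.

No integer solutions with |y| ≤ 50.


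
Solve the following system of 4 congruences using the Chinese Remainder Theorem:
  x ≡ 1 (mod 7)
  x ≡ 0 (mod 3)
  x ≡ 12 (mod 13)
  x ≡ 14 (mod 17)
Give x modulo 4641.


Product of moduli M = 7 · 3 · 13 · 17 = 4641.
Merge one congruence at a time:
  Start: x ≡ 1 (mod 7).
  Combine with x ≡ 0 (mod 3); new modulus lcm = 21.
    Write x = 1 + 7·t and substitute into x ≡ 0 (mod 3): 7·t ≡ 0 − 1 = -1 (mod 3).
    Reduce coefficients mod 3: 1·t ≡ 2 (mod 3).
    So t ≡ 2 (mod 3).
    Then x = 1 + 7·2 = 15, valid modulo lcm(7, 3) = 21: x ≡ 15 (mod 21).
  Combine with x ≡ 12 (mod 13); new modulus lcm = 273.
    Write x = 15 + 21·t and substitute into x ≡ 12 (mod 13): 21·t ≡ 12 − 15 = -3 (mod 13).
    Reduce coefficients mod 13: 8·t ≡ 10 (mod 13).
    The inverse of 8 mod 13 is 5 (since 8·5 = 40 = 3·13 + 1), so t ≡ 5·10 = 50 ≡ 11 (mod 13).
    Then x = 15 + 21·11 = 246, valid modulo lcm(21, 13) = 273: x ≡ 246 (mod 273).
  Combine with x ≡ 14 (mod 17); new modulus lcm = 4641.
    Write x = 246 + 273·t and substitute into x ≡ 14 (mod 17): 273·t ≡ 14 − 246 = -232 (mod 17).
    Reduce coefficients mod 17: 1·t ≡ 6 (mod 17).
    So t ≡ 6 (mod 17).
    Then x = 246 + 273·6 = 1884, valid modulo lcm(273, 17) = 4641: x ≡ 1884 (mod 4641).
Verify against each original: 1884 mod 7 = 1, 1884 mod 3 = 0, 1884 mod 13 = 12, 1884 mod 17 = 14.

x ≡ 1884 (mod 4641).


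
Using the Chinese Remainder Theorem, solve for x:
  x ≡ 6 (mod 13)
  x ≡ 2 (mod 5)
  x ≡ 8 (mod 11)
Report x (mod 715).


Moduli 13, 5, 11 are pairwise coprime; by CRT there is a unique solution modulo M = 13 · 5 · 11 = 715.
Solve pairwise, accumulating the modulus:
  Start with x ≡ 6 (mod 13).
  Combine with x ≡ 2 (mod 5): since gcd(13, 5) = 1, we get a unique residue mod 65.
    Write x = 6 + 13·t and substitute into x ≡ 2 (mod 5): 13·t ≡ 2 − 6 = -4 (mod 5).
    Reduce coefficients mod 5: 3·t ≡ 1 (mod 5).
    The inverse of 3 mod 5 is 2 (since 3·2 = 6 = 1·5 + 1), so t ≡ 2·1 = 2 ≡ 2 (mod 5).
    Then x = 6 + 13·2 = 32, valid modulo lcm(13, 5) = 65: x ≡ 32 (mod 65).
  Combine with x ≡ 8 (mod 11): since gcd(65, 11) = 1, we get a unique residue mod 715.
    Write x = 32 + 65·t and substitute into x ≡ 8 (mod 11): 65·t ≡ 8 − 32 = -24 (mod 11).
    Reduce coefficients mod 11: 10·t ≡ 9 (mod 11).
    The inverse of 10 mod 11 is 10 (since 10·10 = 100 = 9·11 + 1), so t ≡ 10·9 = 90 ≡ 2 (mod 11).
    Then x = 32 + 65·2 = 162, valid modulo lcm(65, 11) = 715: x ≡ 162 (mod 715).
Verify: 162 mod 13 = 6 ✓, 162 mod 5 = 2 ✓, 162 mod 11 = 8 ✓.

x ≡ 162 (mod 715).


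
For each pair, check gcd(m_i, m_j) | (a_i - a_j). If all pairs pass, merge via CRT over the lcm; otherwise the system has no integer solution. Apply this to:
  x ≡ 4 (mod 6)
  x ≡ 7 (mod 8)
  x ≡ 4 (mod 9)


Moduli 6, 8, 9 are not pairwise coprime, so CRT works modulo lcm(m_i) when all pairwise compatibility conditions hold.
Pairwise compatibility: gcd(m_i, m_j) must divide a_i - a_j for every pair.
Merge one congruence at a time:
  Start: x ≡ 4 (mod 6).
  Combine with x ≡ 7 (mod 8): gcd(6, 8) = 2, and 7 - 4 = 3 is NOT divisible by 2.
    ⇒ system is inconsistent (no integer solution).

No solution (the system is inconsistent).


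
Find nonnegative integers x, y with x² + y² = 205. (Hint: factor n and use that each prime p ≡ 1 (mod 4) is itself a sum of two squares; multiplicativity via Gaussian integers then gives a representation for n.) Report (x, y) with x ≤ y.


Step 1: Factor n = 205 = 5 · 41.
Step 2: Check the mod-4 condition on each prime factor: 5 ≡ 1 (mod 4), exponent 1; 41 ≡ 1 (mod 4), exponent 1.
All primes ≡ 3 (mod 4) appear to even exponent (or don't appear), so by the two-squares theorem n IS expressible as a sum of two squares.
Step 3: Build a representation. Here n = 5 · 41 is a product of primes ≡ 1 (mod 4). Each prime p ≡ 1 (mod 4) is itself a sum of two squares; find a² by testing p − a² for a perfect square:
  5: 5 − 1² = 4 = 2² ⇒ 5 = 1² + 2².
  41: 41 − 1² = 40, 41 − 2² = 37, 41 − 3² = 32, 41 − 4² = 25 = 5² ⇒ 41 = 4² + 5².
  Combine using the Brahmagupta–Fibonacci identity (a² + b²)(c² + d²) = (ac − bd)² + (ad + bc)² = (ac + bd)² + (ad − bc)²:
  5 · 41 = 205: from (1² + 2²)(4² + 5²), take (1·4 − 2·5, 1·5 + 2·4) = (4 − 10, 5 + 8) = (-6, 13); dropping signs (only squares matter) gives (6, 13); check 6² + 13² = 36 + 169 = 205 ✓.
Step 4: Order so x ≤ y and verify: 6² + 13² = 36 + 169 = 205 = n. ✓

n = 205 = 6² + 13² (one valid representation with x ≤ y).


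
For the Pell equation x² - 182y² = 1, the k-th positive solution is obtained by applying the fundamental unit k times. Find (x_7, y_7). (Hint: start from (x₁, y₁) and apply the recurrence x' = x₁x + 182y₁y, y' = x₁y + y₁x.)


Step 1: Find the fundamental solution (x₁, y₁) of x² - 182y² = 1.
  Expand √182 as a continued fraction. a₀ = ⌊√182⌋ = 13; iterate m_{k+1} = d_k·a_k − m_k, d_{k+1} = (182 − m_{k+1}²)/d_k, a_{k+1} = ⌊(a₀ + m_{k+1})/d_{k+1}⌋ (starting m₀ = 0, d₀ = 1), with convergents p_k = a_k·p_{k-1} + p_{k-2}, q_k = a_k·q_{k-1} + q_{k-2} (p₋₁ = 1, q₋₁ = 0):
  k = 0: a₀ = 13; p₀/q₀ = 13/1; p₀² − 182·q₀² = 169 − 182 = -13.
  k = 1: m = 13, d = 13, a = ⌊(13 + 13)/13⌋ = 2; p/q = (2·13 + 1)/(2·1 + 0) = 27/2; p² − 182·q² = 729 − 728 = 1.
  The first convergent with p² − 182·q² = 1 gives the fundamental solution (x₁, y₁) = (27, 2).
Step 2: Apply the recurrence (x_{n+1}, y_{n+1}) = (x₁x_n + 182y₁y_n, x₁y_n + y₁x_n) repeatedly.
  From (x_1, y_1) = (27, 2): x_2 = 27·27 + 182·2·2 = 1457; y_2 = 27·2 + 2·27 = 108.
  From (x_2, y_2) = (1457, 108): x_3 = 27·1457 + 182·2·108 = 78651; y_3 = 27·108 + 2·1457 = 5830.
  From (x_3, y_3) = (78651, 5830): x_4 = 27·78651 + 182·2·5830 = 4245697; y_4 = 27·5830 + 2·78651 = 314712.
  From (x_4, y_4) = (4245697, 314712): x_5 = 27·4245697 + 182·2·314712 = 229188987; y_5 = 27·314712 + 2·4245697 = 16988618.
  From (x_5, y_5) = (229188987, 16988618): x_6 = 27·229188987 + 182·2·16988618 = 12371959601; y_6 = 27·16988618 + 2·229188987 = 917070660.
  From (x_6, y_6) = (12371959601, 917070660): x_7 = 27·12371959601 + 182·2·917070660 = 667856629467; y_7 = 27·917070660 + 2·12371959601 = 49504827022.
Step 3: Verify x_7² - 182·y_7² = 446032477523021732704089 - 446032477523021732704088 = 1 (should be 1). ✓

(x_1, y_1) = (27, 2); (x_7, y_7) = (667856629467, 49504827022).
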